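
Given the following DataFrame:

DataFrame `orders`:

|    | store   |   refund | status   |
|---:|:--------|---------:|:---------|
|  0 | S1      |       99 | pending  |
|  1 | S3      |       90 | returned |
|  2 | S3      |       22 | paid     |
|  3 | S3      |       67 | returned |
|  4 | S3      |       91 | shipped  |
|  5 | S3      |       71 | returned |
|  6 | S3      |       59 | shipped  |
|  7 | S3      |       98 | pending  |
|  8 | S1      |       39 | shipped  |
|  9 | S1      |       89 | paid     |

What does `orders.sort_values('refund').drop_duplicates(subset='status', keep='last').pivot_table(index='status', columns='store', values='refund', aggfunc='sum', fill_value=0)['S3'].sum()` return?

181

sort by refund:
  store  refund    status
2    S3      22      paid
8    S1      39   shipped
6    S3      59   shipped
3    S3      67  returned
5    S3      71  returned
9    S1      89      paid
1    S3      90  returned
4    S3      91   shipped
7    S3      98   pending
0    S1      99   pending
drop duplicate status (keep=last):
  store  refund    status
9    S1      89      paid
1    S3      90  returned
4    S3      91   shipped
0    S1      99   pending
pivot: rows=status, cols=store, sum(refund):
store     S1  S3
status          
paid      89   0
pending   99   0
returned   0  90
shipped    0  91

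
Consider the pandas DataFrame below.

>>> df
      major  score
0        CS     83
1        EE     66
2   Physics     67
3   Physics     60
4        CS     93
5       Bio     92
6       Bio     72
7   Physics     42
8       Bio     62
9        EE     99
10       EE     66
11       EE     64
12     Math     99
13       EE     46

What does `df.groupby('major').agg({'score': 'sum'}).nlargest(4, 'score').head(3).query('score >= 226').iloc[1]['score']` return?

226

group by major, sum of score:
         score
major         
Bio        226
CS         176
EE         341
Math        99
Physics    169
take 4 rows with largest score:
         score
major         
EE         341
Bio        226
CS         176
Physics    169
take first 3 rows:
       score
major       
EE       341
Bio      226
CS       176
filter rows where score >= 226:
       score
major       
EE       341
Bio      226
Finally, value at position 1, column 'score' = 226.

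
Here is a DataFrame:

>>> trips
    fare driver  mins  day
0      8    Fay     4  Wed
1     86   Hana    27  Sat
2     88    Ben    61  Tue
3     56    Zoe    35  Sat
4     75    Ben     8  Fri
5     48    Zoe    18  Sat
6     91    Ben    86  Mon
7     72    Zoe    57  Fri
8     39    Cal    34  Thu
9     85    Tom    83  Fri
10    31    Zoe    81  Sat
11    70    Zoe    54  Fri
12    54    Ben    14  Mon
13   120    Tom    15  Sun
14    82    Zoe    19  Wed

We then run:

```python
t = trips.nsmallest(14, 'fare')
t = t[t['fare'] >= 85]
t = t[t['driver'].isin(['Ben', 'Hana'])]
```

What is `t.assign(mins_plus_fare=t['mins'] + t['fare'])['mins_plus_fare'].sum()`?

439

take 14 rows with smallest fare:
    fare driver  mins  day
0      8    Fay     4  Wed
10    31    Zoe    81  Sat
8     39    Cal    34  Thu
5     48    Zoe    18  Sat
12    54    Ben    14  Mon
3     56    Zoe    35  Sat
11    70    Zoe    54  Fri
7     72    Zoe    57  Fri
4     75    Ben     8  Fri
14    82    Zoe    19  Wed
9     85    Tom    83  Fri
1     86   Hana    27  Sat
2     88    Ben    61  Tue
6     91    Ben    86  Mon
filter rows where fare >= 85:
   fare driver  mins  day
9    85    Tom    83  Fri
1    86   Hana    27  Sat
2    88    Ben    61  Tue
6    91    Ben    86  Mon
filter rows where driver in ['Ben', 'Hana']:
   fare driver  mins  day
1    86   Hana    27  Sat
2    88    Ben    61  Tue
6    91    Ben    86  Mon
add column mins_plus_fare = t['mins'] + t['fare']:
   fare driver  mins  day  mins_plus_fare
1    86   Hana    27  Sat             113
2    88    Ben    61  Tue             149
6    91    Ben    86  Mon             177
Hence 439.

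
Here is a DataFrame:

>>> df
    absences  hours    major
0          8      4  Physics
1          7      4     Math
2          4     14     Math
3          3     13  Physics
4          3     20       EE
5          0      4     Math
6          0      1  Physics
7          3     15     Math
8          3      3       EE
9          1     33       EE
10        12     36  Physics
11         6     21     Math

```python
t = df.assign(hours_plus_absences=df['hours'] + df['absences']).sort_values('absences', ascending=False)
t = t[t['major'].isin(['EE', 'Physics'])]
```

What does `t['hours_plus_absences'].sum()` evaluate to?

add column hours_plus_absences = df['hours'] + df['absences']:
    absences  hours    major  hours_plus_absences
0          8      4  Physics                   12
1          7      4     Math                   11
2          4     14     Math                   18
3          3     13  Physics                   16
4          3     20       EE                   23
5          0      4     Math                    4
6          0      1  Physics                    1
7          3     15     Math                   18
8          3      3       EE                    6
9          1     33       EE                   34
10        12     36  Physics                   48
11         6     21     Math                   27
sort by absences descending:
    absences  hours    major  hours_plus_absences
10        12     36  Physics                   48
0          8      4  Physics                   12
1          7      4     Math                   11
11         6     21     Math                   27
2          4     14     Math                   18
3          3     13  Physics                   16
4          3     20       EE                   23
7          3     15     Math                   18
8          3      3       EE                    6
9          1     33       EE                   34
5          0      4     Math                    4
6          0      1  Physics                    1
filter rows where major in ['EE', 'Physics']:
    absences  hours    major  hours_plus_absences
10        12     36  Physics                   48
0          8      4  Physics                   12
3          3     13  Physics                   16
4          3     20       EE                   23
8          3      3       EE                    6
9          1     33       EE                   34
6          0      1  Physics                    1

140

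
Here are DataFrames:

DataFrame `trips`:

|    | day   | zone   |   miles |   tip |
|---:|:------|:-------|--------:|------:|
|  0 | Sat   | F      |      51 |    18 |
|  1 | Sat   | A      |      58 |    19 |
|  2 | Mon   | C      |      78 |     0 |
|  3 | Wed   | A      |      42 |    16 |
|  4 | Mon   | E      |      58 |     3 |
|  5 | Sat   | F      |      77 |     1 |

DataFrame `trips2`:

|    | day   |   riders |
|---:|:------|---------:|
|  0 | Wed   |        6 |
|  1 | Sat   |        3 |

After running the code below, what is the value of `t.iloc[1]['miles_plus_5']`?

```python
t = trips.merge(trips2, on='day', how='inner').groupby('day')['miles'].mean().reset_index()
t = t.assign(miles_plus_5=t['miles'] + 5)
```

merge on 'day' (how='inner') → 4 rows:
   day zone  miles  tip  riders
0  Sat    F     51   18       3
1  Sat    A     58   19       3
2  Wed    A     42   16       6
3  Sat    F     77    1       3
group by day, mean of miles:
day
Sat    62.0
Wed    42.0
Name: miles, dtype: float64
reset_index():
   day  miles
0  Sat   62.0
1  Wed   42.0
add column miles_plus_5 = t['miles'] + 5:
   day  miles  miles_plus_5
0  Sat   62.0          67.0
1  Wed   42.0          47.0

47.0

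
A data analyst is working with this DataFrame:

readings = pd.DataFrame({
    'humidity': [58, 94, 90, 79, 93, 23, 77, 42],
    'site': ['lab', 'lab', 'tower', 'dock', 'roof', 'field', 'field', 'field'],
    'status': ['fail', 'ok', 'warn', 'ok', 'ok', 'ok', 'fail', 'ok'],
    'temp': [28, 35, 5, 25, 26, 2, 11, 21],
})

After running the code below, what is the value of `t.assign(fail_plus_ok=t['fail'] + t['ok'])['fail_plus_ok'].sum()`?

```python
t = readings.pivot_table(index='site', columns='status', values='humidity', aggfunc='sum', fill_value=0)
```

pivot: rows=site, cols=status, sum(humidity):
status  fail  ok  warn
site                  
dock       0  79     0
field     77  65     0
lab       58  94     0
roof       0  93     0
tower      0   0    90
add column fail_plus_ok = t['fail'] + t['ok']:
status  fail  ok  warn  fail_plus_ok
site                                
dock       0  79     0            79
field     77  65     0           142
lab       58  94     0           152
roof       0  93     0            93
tower      0   0    90             0
Then the sum of column 'fail_plus_ok': 466

466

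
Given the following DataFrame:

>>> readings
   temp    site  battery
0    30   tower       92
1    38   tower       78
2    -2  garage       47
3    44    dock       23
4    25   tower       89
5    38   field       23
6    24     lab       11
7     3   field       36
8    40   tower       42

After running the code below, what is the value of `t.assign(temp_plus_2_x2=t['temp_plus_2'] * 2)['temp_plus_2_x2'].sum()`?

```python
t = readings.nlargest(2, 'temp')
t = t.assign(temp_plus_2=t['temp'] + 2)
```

take 2 rows with largest temp:
   temp   site  battery
3    44   dock       23
8    40  tower       42
add column temp_plus_2 = t['temp'] + 2:
   temp   site  battery  temp_plus_2
3    44   dock       23           46
8    40  tower       42           42
add column temp_plus_2_x2 = t['temp_plus_2'] * 2:
   temp   site  battery  temp_plus_2  temp_plus_2_x2
3    44   dock       23           46              92
8    40  tower       42           42              84

176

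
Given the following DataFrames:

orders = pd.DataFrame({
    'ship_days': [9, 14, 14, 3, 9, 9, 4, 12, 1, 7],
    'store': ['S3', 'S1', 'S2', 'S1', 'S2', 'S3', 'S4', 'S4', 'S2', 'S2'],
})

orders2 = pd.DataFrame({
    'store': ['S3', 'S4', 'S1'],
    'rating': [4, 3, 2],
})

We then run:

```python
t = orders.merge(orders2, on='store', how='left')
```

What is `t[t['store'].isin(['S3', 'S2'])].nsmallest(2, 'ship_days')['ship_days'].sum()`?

merge on 'store' (how='left') → 10 rows:
   ship_days store  rating
0          9    S3     4.0
1         14    S1     2.0
2         14    S2     NaN
3          3    S1     2.0
4          9    S2     NaN
5          9    S3     4.0
6          4    S4     3.0
7         12    S4     3.0
8          1    S2     NaN
9          7    S2     NaN
filter rows where store in ['S3', 'S2']:
   ship_days store  rating
0          9    S3     4.0
2         14    S2     NaN
4          9    S2     NaN
5          9    S3     4.0
8          1    S2     NaN
9          7    S2     NaN
take 2 rows with smallest ship_days:
   ship_days store  rating
8          1    S2     NaN
9          7    S2     NaN

8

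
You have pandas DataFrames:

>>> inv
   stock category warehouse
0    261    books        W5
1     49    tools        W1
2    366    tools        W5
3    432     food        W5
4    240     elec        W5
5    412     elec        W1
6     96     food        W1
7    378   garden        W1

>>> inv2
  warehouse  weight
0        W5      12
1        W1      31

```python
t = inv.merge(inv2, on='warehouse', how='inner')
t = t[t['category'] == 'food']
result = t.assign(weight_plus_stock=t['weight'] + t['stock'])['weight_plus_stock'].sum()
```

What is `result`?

merge on 'warehouse' (how='inner') → 8 rows:
   stock category warehouse  weight
0    261    books        W5      12
1     49    tools        W1      31
2    366    tools        W5      12
3    432     food        W5      12
4    240     elec        W5      12
5    412     elec        W1      31
6     96     food        W1      31
7    378   garden        W1      31
filter rows where category == 'food':
   stock category warehouse  weight
3    432     food        W5      12
6     96     food        W1      31
add column weight_plus_stock = t['weight'] + t['stock']:
   stock category warehouse  weight  weight_plus_stock
3    432     food        W5      12                444
6     96     food        W1      31                127
sum of column 'weight_plus_stock' → 571

571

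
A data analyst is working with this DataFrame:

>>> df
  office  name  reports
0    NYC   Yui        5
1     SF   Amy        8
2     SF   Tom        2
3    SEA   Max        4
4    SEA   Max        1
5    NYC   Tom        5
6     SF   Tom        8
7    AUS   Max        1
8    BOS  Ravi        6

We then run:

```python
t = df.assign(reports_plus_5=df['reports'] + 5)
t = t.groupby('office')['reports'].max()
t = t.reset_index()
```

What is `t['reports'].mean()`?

add column reports_plus_5 = df['reports'] + 5:
  office  name  reports  reports_plus_5
0    NYC   Yui        5              10
1     SF   Amy        8              13
2     SF   Tom        2               7
3    SEA   Max        4               9
4    SEA   Max        1               6
5    NYC   Tom        5              10
6     SF   Tom        8              13
7    AUS   Max        1               6
8    BOS  Ravi        6              11
group by office, max of reports:
office
AUS    1
BOS    6
NYC    5
SEA    4
SF     8
Name: reports, dtype: int64
reset_index():
  office  reports
0    AUS        1
1    BOS        6
2    NYC        5
3    SEA        4
4     SF        8
Finally, mean of column 'reports' = 4.8.

4.8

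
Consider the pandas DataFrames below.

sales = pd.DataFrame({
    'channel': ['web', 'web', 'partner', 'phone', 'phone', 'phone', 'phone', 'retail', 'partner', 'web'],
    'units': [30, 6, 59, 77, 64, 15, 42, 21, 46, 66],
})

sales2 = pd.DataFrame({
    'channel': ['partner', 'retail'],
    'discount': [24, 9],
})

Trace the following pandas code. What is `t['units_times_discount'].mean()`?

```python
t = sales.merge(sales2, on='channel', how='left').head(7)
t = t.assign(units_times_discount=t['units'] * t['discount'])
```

1416.0

merge on 'channel' (how='left') → 10 rows:
   channel  units  discount
0      web     30       NaN
1      web      6       NaN
2  partner     59      24.0
3    phone     77       NaN
4    phone     64       NaN
5    phone     15       NaN
6    phone     42       NaN
7   retail     21       9.0
8  partner     46      24.0
9      web     66       NaN
take first 7 rows:
   channel  units  discount
0      web     30       NaN
1      web      6       NaN
2  partner     59      24.0
3    phone     77       NaN
4    phone     64       NaN
5    phone     15       NaN
6    phone     42       NaN
add column units_times_discount = t['units'] * t['discount']:
   channel  units  discount  units_times_discount
0      web     30       NaN                   NaN
1      web      6       NaN                   NaN
2  partner     59      24.0                1416.0
3    phone     77       NaN                   NaN
4    phone     64       NaN                   NaN
5    phone     15       NaN                   NaN
6    phone     42       NaN                   NaN
Finally, mean of column 'units_times_discount' = 1416.0.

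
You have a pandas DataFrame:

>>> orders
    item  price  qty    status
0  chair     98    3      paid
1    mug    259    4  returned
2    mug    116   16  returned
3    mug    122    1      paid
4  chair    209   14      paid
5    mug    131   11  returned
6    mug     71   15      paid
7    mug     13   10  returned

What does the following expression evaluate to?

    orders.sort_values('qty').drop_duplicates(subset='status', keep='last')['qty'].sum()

sort by qty:
    item  price  qty    status
3    mug    122    1      paid
0  chair     98    3      paid
1    mug    259    4  returned
7    mug     13   10  returned
5    mug    131   11  returned
4  chair    209   14      paid
6    mug     71   15      paid
2    mug    116   16  returned
drop duplicate status (keep=last):
  item  price  qty    status
6  mug     71   15      paid
2  mug    116   16  returned

31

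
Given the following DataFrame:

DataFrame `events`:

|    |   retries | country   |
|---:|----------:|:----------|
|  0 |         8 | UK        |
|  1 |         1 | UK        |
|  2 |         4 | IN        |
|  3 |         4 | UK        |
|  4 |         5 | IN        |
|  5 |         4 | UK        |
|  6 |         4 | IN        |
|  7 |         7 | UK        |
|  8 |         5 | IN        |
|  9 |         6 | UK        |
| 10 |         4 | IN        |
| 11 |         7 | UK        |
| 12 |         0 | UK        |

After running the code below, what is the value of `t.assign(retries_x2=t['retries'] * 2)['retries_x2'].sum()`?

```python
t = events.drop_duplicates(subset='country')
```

24

drop duplicate country (keep=first):
   retries country
0        8      UK
2        4      IN
add column retries_x2 = t['retries'] * 2:
   retries country  retries_x2
0        8      UK          16
2        4      IN           8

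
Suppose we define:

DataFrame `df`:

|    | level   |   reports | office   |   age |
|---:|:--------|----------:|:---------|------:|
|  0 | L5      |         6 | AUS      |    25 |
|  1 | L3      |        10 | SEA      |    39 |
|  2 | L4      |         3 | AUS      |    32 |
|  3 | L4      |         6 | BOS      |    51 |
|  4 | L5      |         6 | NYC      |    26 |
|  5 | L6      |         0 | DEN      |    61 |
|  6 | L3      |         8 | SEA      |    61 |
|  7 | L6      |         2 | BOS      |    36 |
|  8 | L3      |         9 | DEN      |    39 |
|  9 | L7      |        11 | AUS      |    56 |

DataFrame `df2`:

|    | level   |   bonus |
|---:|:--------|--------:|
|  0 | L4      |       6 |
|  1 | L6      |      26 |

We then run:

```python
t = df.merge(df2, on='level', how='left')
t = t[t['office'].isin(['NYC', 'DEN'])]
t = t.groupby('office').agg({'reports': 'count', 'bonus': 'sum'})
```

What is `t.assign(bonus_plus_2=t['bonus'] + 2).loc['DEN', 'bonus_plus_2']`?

28.0

merge on 'level' (how='left') → 10 rows:
  level  reports office  age  bonus
0    L5        6    AUS   25    NaN
1    L3       10    SEA   39    NaN
2    L4        3    AUS   32    6.0
3    L4        6    BOS   51    6.0
4    L5        6    NYC   26    NaN
5    L6        0    DEN   61   26.0
6    L3        8    SEA   61    NaN
7    L6        2    BOS   36   26.0
8    L3        9    DEN   39    NaN
9    L7       11    AUS   56    NaN
filter rows where office in ['NYC', 'DEN']:
  level  reports office  age  bonus
4    L5        6    NYC   26    NaN
5    L6        0    DEN   61   26.0
8    L3        9    DEN   39    NaN
group by office: count(reports), sum(bonus):
        reports  bonus
office                
DEN           2   26.0
NYC           1    0.0
add column bonus_plus_2 = t['bonus'] + 2:
        reports  bonus  bonus_plus_2
office                              
DEN           2   26.0          28.0
NYC           1    0.0           2.0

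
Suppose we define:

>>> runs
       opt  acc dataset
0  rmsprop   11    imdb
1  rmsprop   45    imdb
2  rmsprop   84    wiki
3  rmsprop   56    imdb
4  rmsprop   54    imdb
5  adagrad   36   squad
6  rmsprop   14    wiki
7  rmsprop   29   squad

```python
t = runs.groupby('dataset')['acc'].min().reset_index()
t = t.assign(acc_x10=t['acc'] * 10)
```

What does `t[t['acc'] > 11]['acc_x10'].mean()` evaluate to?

215.0

group by dataset, min of acc:
dataset
imdb     11
squad    29
wiki     14
Name: acc, dtype: int64
reset_index():
  dataset  acc
0    imdb   11
1   squad   29
2    wiki   14
add column acc_x10 = t['acc'] * 10:
  dataset  acc  acc_x10
0    imdb   11      110
1   squad   29      290
2    wiki   14      140
filter rows where acc > 11:
  dataset  acc  acc_x10
1   squad   29      290
2    wiki   14      140
Finally, mean of column 'acc_x10' = 215.0.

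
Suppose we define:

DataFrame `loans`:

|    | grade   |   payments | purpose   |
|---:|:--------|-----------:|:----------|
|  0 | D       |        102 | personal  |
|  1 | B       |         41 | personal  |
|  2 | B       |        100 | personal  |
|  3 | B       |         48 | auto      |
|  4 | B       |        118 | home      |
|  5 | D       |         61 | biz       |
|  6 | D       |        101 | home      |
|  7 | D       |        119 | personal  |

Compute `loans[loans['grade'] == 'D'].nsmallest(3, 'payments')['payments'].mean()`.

88.0

filter rows where grade == 'D':
  grade  payments   purpose
0     D       102  personal
5     D        61       biz
6     D       101      home
7     D       119  personal
take 3 rows with smallest payments:
  grade  payments   purpose
5     D        61       biz
6     D       101      home
0     D       102  personal
Hence 88.0.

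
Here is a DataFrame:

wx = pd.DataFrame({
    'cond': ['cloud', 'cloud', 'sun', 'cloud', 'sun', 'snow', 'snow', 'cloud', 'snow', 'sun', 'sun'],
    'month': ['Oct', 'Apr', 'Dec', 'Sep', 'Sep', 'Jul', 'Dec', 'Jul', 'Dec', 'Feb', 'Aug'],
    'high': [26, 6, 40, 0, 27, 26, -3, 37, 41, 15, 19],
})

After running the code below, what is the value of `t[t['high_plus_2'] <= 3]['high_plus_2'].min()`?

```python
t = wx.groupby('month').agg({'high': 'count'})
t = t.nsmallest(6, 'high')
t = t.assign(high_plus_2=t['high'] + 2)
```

group by month, count of high:
       high
month      
Apr       1
Aug       1
Dec       3
Feb       1
Jul       2
Oct       1
Sep       2
take 6 rows with smallest high:
       high
month      
Apr       1
Aug       1
Feb       1
Oct       1
Jul       2
Sep       2
add column high_plus_2 = t['high'] + 2:
       high  high_plus_2
month                   
Apr       1            3
Aug       1            3
Feb       1            3
Oct       1            3
Jul       2            4
Sep       2            4
filter rows where high_plus_2 <= 3:
       high  high_plus_2
month                   
Apr       1            3
Aug       1            3
Feb       1            3
Oct       1            3
The min of column 'high_plus_2' is 3.

3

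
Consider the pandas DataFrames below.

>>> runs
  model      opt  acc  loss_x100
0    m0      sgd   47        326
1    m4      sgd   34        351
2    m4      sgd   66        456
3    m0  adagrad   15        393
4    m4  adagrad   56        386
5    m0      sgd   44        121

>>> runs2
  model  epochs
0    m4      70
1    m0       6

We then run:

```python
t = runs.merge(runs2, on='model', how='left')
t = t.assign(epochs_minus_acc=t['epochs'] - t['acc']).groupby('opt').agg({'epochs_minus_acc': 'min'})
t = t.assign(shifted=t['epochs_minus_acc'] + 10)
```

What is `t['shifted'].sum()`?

-30

merge on 'model' (how='left') → 6 rows:
  model      opt  acc  loss_x100  epochs
0    m0      sgd   47        326       6
1    m4      sgd   34        351      70
2    m4      sgd   66        456      70
3    m0  adagrad   15        393       6
4    m4  adagrad   56        386      70
5    m0      sgd   44        121       6
add column epochs_minus_acc = t['epochs'] - t['acc']:
  model      opt  acc  loss_x100  epochs  epochs_minus_acc
0    m0      sgd   47        326       6               -41
1    m4      sgd   34        351      70                36
2    m4      sgd   66        456      70                 4
3    m0  adagrad   15        393       6                -9
4    m4  adagrad   56        386      70                14
5    m0      sgd   44        121       6               -38
group by opt, min of epochs_minus_acc:
         epochs_minus_acc
opt                      
adagrad                -9
sgd                   -41
add column shifted = t['epochs_minus_acc'] + 10:
         epochs_minus_acc  shifted
opt                               
adagrad                -9        1
sgd                   -41      -31
Reading off the sum of column 'shifted', we get -30.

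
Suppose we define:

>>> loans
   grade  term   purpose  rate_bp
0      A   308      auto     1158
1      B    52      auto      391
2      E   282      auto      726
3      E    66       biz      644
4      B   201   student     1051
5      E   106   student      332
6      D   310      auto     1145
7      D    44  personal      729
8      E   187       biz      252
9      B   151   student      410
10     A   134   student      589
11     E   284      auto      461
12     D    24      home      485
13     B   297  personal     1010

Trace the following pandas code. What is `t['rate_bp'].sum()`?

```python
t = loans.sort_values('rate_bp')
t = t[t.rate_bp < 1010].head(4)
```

sort by rate_bp:
   grade  term   purpose  rate_bp
8      E   187       biz      252
5      E   106   student      332
1      B    52      auto      391
9      B   151   student      410
11     E   284      auto      461
12     D    24      home      485
10     A   134   student      589
3      E    66       biz      644
2      E   282      auto      726
7      D    44  personal      729
13     B   297  personal     1010
4      B   201   student     1051
6      D   310      auto     1145
0      A   308      auto     1158
filter rows where rate_bp < 1010:
   grade  term   purpose  rate_bp
8      E   187       biz      252
5      E   106   student      332
1      B    52      auto      391
9      B   151   student      410
11     E   284      auto      461
12     D    24      home      485
10     A   134   student      589
3      E    66       biz      644
2      E   282      auto      726
7      D    44  personal      729
take first 4 rows:
  grade  term  purpose  rate_bp
8     E   187      biz      252
5     E   106  student      332
1     B    52     auto      391
9     B   151  student      410

1385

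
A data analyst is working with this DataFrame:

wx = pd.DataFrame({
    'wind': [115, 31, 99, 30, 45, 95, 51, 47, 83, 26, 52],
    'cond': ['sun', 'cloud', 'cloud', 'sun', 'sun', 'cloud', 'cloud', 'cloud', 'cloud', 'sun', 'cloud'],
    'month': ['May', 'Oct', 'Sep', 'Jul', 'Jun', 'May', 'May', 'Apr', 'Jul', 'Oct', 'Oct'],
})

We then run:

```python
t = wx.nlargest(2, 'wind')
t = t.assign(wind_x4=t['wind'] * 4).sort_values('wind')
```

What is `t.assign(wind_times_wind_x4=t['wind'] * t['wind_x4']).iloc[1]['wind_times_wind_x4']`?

take 2 rows with largest wind:
   wind   cond month
0   115    sun   May
2    99  cloud   Sep
add column wind_x4 = t['wind'] * 4:
   wind   cond month  wind_x4
0   115    sun   May      460
2    99  cloud   Sep      396
sort by wind:
   wind   cond month  wind_x4
2    99  cloud   Sep      396
0   115    sun   May      460
add column wind_times_wind_x4 = t['wind'] * t['wind_x4']:
   wind   cond month  wind_x4  wind_times_wind_x4
2    99  cloud   Sep      396               39204
0   115    sun   May      460               52900
Taking the value at position 1, column 'wind_times_wind_x4' gives 52900.

52900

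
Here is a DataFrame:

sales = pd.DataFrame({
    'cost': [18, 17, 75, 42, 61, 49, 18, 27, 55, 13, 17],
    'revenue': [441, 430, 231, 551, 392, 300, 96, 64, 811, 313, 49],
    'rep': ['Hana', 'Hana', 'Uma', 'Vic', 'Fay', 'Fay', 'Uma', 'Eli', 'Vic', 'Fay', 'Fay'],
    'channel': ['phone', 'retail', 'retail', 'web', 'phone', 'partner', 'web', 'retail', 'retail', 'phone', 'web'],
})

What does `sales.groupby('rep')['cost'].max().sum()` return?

236

group by rep, max of cost:
rep
Eli     27
Fay     61
Hana    18
Uma     75
Vic     55
Name: cost, dtype: int64
Taking the sum of the resulting series gives 236.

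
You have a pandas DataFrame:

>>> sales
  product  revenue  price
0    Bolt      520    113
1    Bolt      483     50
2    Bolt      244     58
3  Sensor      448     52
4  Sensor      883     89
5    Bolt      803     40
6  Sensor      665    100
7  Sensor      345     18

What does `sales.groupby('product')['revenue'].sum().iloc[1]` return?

2341

group by product, sum of revenue:
product
Bolt      2050
Sensor    2341
Name: revenue, dtype: int64
So iloc[1] = 2341.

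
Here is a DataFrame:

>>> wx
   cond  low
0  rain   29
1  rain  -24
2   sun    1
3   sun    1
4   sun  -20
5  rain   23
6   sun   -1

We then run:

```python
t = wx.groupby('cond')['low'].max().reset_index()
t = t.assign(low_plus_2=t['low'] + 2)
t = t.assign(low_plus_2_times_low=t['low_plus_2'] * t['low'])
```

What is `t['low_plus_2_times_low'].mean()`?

group by cond, max of low:
cond
rain    29
sun      1
Name: low, dtype: int64
reset_index():
   cond  low
0  rain   29
1   sun    1
add column low_plus_2 = t['low'] + 2:
   cond  low  low_plus_2
0  rain   29          31
1   sun    1           3
add column low_plus_2_times_low = t['low_plus_2'] * t['low']:
   cond  low  low_plus_2  low_plus_2_times_low
0  rain   29          31                   899
1   sun    1           3                     3
So mean() = 451.0.

451.0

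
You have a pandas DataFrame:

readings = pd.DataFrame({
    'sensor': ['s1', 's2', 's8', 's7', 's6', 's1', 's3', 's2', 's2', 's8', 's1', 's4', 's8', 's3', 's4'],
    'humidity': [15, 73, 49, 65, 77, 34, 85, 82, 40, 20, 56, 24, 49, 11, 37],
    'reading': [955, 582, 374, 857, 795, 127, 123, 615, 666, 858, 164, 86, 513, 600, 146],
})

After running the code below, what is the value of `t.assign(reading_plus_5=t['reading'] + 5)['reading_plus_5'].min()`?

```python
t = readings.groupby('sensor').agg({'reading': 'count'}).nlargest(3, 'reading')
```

8

group by sensor, count of reading:
        reading
sensor         
s1            3
s2            3
s3            2
s4            2
s6            1
s7            1
s8            3
take 3 rows with largest reading:
        reading
sensor         
s1            3
s2            3
s8            3
add column reading_plus_5 = t['reading'] + 5:
        reading  reading_plus_5
sensor                         
s1            3               8
s2            3               8
s8            3               8
The min of column 'reading_plus_5' is 8.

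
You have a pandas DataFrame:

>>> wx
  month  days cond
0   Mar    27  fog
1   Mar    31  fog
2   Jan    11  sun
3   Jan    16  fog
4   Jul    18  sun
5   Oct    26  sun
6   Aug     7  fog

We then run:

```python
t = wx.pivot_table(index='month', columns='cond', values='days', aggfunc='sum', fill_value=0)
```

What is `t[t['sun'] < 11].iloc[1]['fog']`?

pivot: rows=month, cols=cond, sum(days):
cond   fog  sun
month          
Aug      7    0
Jan     16   11
Jul      0   18
Mar     58    0
Oct      0   26
filter rows where sun < 11:
cond   fog  sun
month          
Aug      7    0
Mar     58    0
So iloc[1]['fog'] = 58.

58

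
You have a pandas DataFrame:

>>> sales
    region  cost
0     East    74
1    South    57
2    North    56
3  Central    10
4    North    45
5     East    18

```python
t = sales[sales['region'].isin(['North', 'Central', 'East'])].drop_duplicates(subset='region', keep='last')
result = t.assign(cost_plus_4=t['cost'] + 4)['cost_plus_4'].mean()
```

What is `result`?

filter rows where region in ['North', 'Central', 'East']:
    region  cost
0     East    74
2    North    56
3  Central    10
4    North    45
5     East    18
drop duplicate region (keep=last):
    region  cost
3  Central    10
4    North    45
5     East    18
add column cost_plus_4 = t['cost'] + 4:
    region  cost  cost_plus_4
3  Central    10           14
4    North    45           49
5     East    18           22
Taking the mean of column 'cost_plus_4' gives 28.3333333333.

28.3333333333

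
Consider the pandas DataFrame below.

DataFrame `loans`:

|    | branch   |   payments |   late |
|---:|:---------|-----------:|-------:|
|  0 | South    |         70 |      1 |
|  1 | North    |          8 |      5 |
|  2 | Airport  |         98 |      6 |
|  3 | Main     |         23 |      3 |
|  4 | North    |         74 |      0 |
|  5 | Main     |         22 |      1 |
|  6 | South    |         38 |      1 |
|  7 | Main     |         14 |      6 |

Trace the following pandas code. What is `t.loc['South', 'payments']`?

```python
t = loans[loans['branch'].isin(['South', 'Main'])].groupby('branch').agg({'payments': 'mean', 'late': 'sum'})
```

54.0

filter rows where branch in ['South', 'Main']:
  branch  payments  late
0  South        70     1
3   Main        23     3
5   Main        22     1
6  South        38     1
7   Main        14     6
group by branch: mean(payments), sum(late):
         payments  late
branch                 
Main    19.666667    10
South   54.000000     2
Hence 54.0.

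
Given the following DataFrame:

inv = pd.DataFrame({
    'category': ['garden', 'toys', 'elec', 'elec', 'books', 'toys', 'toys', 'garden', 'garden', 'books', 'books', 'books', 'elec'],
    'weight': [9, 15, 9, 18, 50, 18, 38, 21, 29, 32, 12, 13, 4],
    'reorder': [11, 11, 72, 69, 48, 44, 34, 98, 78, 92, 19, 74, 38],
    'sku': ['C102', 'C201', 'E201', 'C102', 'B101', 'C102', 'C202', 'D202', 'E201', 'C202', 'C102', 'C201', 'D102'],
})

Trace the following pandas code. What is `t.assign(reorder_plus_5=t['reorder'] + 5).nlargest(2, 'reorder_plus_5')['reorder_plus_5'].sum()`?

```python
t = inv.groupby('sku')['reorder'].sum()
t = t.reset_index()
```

303

group by sku, sum of reorder:
sku
B101     48
C102    143
C201     85
C202    126
D102     38
D202     98
E201    150
Name: reorder, dtype: int64
reset_index():
    sku  reorder
0  B101       48
1  C102      143
2  C201       85
3  C202      126
4  D102       38
5  D202       98
6  E201      150
add column reorder_plus_5 = t['reorder'] + 5:
    sku  reorder  reorder_plus_5
0  B101       48              53
1  C102      143             148
2  C201       85              90
3  C202      126             131
4  D102       38              43
5  D202       98             103
6  E201      150             155
take 2 rows with largest reorder_plus_5:
    sku  reorder  reorder_plus_5
6  E201      150             155
1  C102      143             148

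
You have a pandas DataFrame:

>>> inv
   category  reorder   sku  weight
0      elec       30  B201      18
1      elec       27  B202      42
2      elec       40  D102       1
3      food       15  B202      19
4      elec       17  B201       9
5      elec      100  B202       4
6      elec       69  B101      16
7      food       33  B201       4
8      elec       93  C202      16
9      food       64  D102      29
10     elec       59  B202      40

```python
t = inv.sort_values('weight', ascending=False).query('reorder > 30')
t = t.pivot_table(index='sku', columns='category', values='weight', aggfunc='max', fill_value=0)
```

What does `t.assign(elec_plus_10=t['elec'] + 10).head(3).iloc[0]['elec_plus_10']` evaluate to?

26

sort by weight descending:
   category  reorder   sku  weight
1      elec       27  B202      42
10     elec       59  B202      40
9      food       64  D102      29
3      food       15  B202      19
0      elec       30  B201      18
6      elec       69  B101      16
8      elec       93  C202      16
4      elec       17  B201       9
5      elec      100  B202       4
7      food       33  B201       4
2      elec       40  D102       1
filter rows where reorder > 30:
   category  reorder   sku  weight
10     elec       59  B202      40
9      food       64  D102      29
6      elec       69  B101      16
8      elec       93  C202      16
5      elec      100  B202       4
7      food       33  B201       4
2      elec       40  D102       1
pivot: rows=sku, cols=category, max(weight):
category  elec  food
sku                 
B101        16     0
B201         0     4
B202        40     0
C202        16     0
D102         1    29
add column elec_plus_10 = t['elec'] + 10:
category  elec  food  elec_plus_10
sku                               
B101        16     0            26
B201         0     4            10
B202        40     0            50
C202        16     0            26
D102         1    29            11
take first 3 rows:
category  elec  food  elec_plus_10
sku                               
B101        16     0            26
B201         0     4            10
B202        40     0            50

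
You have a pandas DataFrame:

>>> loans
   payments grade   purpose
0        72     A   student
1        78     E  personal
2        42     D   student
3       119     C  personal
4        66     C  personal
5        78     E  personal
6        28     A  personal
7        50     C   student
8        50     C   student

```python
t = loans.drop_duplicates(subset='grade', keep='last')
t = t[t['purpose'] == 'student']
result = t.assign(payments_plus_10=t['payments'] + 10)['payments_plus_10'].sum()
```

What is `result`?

drop duplicate grade (keep=last):
   payments grade   purpose
2        42     D   student
5        78     E  personal
6        28     A  personal
8        50     C   student
filter rows where purpose == 'student':
   payments grade  purpose
2        42     D  student
8        50     C  student
add column payments_plus_10 = t['payments'] + 10:
   payments grade  purpose  payments_plus_10
2        42     D  student                52
8        50     C  student                60

112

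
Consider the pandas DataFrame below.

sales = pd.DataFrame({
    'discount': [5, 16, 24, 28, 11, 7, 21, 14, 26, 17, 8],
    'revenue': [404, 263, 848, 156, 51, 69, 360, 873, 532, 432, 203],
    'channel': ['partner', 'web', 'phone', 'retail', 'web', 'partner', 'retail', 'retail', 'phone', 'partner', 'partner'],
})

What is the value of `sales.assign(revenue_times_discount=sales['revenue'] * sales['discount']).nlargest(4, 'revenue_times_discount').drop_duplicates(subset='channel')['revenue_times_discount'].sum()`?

32574

add column revenue_times_discount = sales['revenue'] * sales['discount']:
    discount  revenue  channel  revenue_times_discount
0          5      404  partner                    2020
1         16      263      web                    4208
2         24      848    phone                   20352
3         28      156   retail                    4368
4         11       51      web                     561
5          7       69  partner                     483
6         21      360   retail                    7560
7         14      873   retail                   12222
8         26      532    phone                   13832
9         17      432  partner                    7344
10         8      203  partner                    1624
take 4 rows with largest revenue_times_discount:
   discount  revenue channel  revenue_times_discount
2        24      848   phone                   20352
8        26      532   phone                   13832
7        14      873  retail                   12222
6        21      360  retail                    7560
drop duplicate channel (keep=first):
   discount  revenue channel  revenue_times_discount
2        24      848   phone                   20352
7        14      873  retail                   12222
Hence 32574.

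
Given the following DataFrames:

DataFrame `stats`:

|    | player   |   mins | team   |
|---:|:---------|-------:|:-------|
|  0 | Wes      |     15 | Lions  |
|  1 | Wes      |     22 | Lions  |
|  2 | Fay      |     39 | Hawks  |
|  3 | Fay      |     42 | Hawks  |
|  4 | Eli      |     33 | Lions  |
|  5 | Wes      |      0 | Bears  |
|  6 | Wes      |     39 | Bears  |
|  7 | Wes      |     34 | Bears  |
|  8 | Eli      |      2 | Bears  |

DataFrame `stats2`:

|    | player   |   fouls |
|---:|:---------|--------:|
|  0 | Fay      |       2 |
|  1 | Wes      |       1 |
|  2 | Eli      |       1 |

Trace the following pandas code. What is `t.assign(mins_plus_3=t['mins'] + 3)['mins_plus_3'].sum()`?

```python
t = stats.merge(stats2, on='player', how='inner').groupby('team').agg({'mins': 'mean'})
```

merge on 'player' (how='inner') → 9 rows:
  player  mins   team  fouls
0    Wes    15  Lions      1
1    Wes    22  Lions      1
2    Fay    39  Hawks      2
3    Fay    42  Hawks      2
4    Eli    33  Lions      1
5    Wes     0  Bears      1
6    Wes    39  Bears      1
7    Wes    34  Bears      1
8    Eli     2  Bears      1
group by team, mean of mins:
            mins
team            
Bears  18.750000
Hawks  40.500000
Lions  23.333333
add column mins_plus_3 = t['mins'] + 3:
            mins  mins_plus_3
team                         
Bears  18.750000    21.750000
Hawks  40.500000    43.500000
Lions  23.333333    26.333333
The sum of column 'mins_plus_3' is 91.5833333333.

91.5833333333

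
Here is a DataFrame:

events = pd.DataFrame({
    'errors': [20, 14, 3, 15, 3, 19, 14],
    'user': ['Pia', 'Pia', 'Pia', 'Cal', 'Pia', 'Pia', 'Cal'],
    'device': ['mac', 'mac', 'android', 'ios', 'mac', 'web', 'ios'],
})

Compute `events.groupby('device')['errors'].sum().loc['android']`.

group by device, sum of errors:
device
android     3
ios        29
mac        37
web        19
Name: errors, dtype: int64

3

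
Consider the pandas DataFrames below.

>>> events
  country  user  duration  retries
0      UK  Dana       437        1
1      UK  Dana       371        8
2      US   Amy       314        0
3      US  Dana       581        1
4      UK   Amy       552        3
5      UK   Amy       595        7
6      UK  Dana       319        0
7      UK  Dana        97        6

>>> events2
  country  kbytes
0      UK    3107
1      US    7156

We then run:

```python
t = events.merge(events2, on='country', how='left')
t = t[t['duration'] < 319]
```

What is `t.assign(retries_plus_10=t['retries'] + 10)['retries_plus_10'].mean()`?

13.0

merge on 'country' (how='left') → 8 rows:
  country  user  duration  retries  kbytes
0      UK  Dana       437        1    3107
1      UK  Dana       371        8    3107
2      US   Amy       314        0    7156
3      US  Dana       581        1    7156
4      UK   Amy       552        3    3107
5      UK   Amy       595        7    3107
6      UK  Dana       319        0    3107
7      UK  Dana        97        6    3107
filter rows where duration < 319:
  country  user  duration  retries  kbytes
2      US   Amy       314        0    7156
7      UK  Dana        97        6    3107
add column retries_plus_10 = t['retries'] + 10:
  country  user  duration  retries  kbytes  retries_plus_10
2      US   Amy       314        0    7156               10
7      UK  Dana        97        6    3107               16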